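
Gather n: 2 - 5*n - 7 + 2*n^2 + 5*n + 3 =2*n^2 - 2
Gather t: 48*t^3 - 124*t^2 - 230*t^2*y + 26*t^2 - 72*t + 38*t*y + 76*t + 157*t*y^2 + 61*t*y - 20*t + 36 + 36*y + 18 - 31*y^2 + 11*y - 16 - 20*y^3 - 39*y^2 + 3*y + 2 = 48*t^3 + t^2*(-230*y - 98) + t*(157*y^2 + 99*y - 16) - 20*y^3 - 70*y^2 + 50*y + 40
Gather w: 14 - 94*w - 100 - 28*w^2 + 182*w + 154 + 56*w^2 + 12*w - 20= 28*w^2 + 100*w + 48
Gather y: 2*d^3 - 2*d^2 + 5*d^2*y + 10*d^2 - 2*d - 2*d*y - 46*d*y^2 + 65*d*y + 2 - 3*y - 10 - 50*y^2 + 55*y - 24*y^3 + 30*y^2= 2*d^3 + 8*d^2 - 2*d - 24*y^3 + y^2*(-46*d - 20) + y*(5*d^2 + 63*d + 52) - 8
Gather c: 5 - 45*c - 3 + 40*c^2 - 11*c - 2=40*c^2 - 56*c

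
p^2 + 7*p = p*(p + 7)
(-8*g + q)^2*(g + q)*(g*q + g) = 64*g^4*q + 64*g^4 + 48*g^3*q^2 + 48*g^3*q - 15*g^2*q^3 - 15*g^2*q^2 + g*q^4 + g*q^3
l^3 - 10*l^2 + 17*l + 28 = (l - 7)*(l - 4)*(l + 1)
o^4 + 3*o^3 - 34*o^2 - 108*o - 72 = (o - 6)*(o + 1)*(o + 2)*(o + 6)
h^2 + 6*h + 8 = (h + 2)*(h + 4)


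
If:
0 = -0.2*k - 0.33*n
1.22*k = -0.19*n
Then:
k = 0.00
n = 0.00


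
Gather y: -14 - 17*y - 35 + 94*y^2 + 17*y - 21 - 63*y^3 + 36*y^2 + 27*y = -63*y^3 + 130*y^2 + 27*y - 70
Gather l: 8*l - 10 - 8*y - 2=8*l - 8*y - 12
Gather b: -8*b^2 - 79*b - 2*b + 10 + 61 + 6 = -8*b^2 - 81*b + 77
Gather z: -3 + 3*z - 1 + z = 4*z - 4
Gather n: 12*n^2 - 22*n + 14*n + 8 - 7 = 12*n^2 - 8*n + 1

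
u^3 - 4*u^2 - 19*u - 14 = (u - 7)*(u + 1)*(u + 2)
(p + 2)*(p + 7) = p^2 + 9*p + 14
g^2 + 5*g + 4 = (g + 1)*(g + 4)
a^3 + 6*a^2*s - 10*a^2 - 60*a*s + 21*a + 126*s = (a - 7)*(a - 3)*(a + 6*s)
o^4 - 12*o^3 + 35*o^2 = o^2*(o - 7)*(o - 5)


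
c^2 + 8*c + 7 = (c + 1)*(c + 7)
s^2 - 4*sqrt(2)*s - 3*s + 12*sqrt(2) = (s - 3)*(s - 4*sqrt(2))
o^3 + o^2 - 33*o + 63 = (o - 3)^2*(o + 7)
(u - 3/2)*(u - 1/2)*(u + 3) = u^3 + u^2 - 21*u/4 + 9/4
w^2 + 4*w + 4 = (w + 2)^2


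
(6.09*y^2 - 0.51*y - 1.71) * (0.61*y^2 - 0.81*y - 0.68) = 3.7149*y^4 - 5.244*y^3 - 4.7712*y^2 + 1.7319*y + 1.1628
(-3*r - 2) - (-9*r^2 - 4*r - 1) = 9*r^2 + r - 1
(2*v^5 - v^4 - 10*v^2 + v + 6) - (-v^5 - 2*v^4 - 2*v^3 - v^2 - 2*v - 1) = 3*v^5 + v^4 + 2*v^3 - 9*v^2 + 3*v + 7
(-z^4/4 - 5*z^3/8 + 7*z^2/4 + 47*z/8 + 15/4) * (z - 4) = -z^5/4 + 3*z^4/8 + 17*z^3/4 - 9*z^2/8 - 79*z/4 - 15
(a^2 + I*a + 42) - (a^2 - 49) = I*a + 91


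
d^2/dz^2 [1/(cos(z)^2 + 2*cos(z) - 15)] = (-8*sin(z)^4 + 132*sin(z)^2 - 45*cos(z) - 3*cos(3*z) - 48)/(2*(cos(z) - 3)^3*(cos(z) + 5)^3)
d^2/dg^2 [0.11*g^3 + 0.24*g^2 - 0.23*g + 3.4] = 0.66*g + 0.48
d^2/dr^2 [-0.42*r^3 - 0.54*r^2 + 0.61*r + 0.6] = -2.52*r - 1.08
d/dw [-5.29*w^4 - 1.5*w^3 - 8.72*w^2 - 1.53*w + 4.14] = -21.16*w^3 - 4.5*w^2 - 17.44*w - 1.53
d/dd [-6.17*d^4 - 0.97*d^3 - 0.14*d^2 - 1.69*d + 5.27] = -24.68*d^3 - 2.91*d^2 - 0.28*d - 1.69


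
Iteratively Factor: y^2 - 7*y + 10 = (y - 5)*(y - 2)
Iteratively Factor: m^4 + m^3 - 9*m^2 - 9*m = (m + 1)*(m^3 - 9*m) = (m + 1)*(m + 3)*(m^2 - 3*m) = (m - 3)*(m + 1)*(m + 3)*(m)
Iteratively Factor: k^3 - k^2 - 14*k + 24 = (k - 3)*(k^2 + 2*k - 8) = (k - 3)*(k + 4)*(k - 2)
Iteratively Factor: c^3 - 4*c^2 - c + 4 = (c - 4)*(c^2 - 1) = (c - 4)*(c - 1)*(c + 1)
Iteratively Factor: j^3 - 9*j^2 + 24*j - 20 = (j - 2)*(j^2 - 7*j + 10) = (j - 5)*(j - 2)*(j - 2)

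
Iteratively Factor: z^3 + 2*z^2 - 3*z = (z)*(z^2 + 2*z - 3) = z*(z + 3)*(z - 1)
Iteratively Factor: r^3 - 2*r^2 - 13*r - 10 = (r + 2)*(r^2 - 4*r - 5) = (r + 1)*(r + 2)*(r - 5)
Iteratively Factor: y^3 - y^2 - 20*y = (y + 4)*(y^2 - 5*y) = y*(y + 4)*(y - 5)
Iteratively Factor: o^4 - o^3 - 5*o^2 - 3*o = (o + 1)*(o^3 - 2*o^2 - 3*o) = o*(o + 1)*(o^2 - 2*o - 3) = o*(o - 3)*(o + 1)*(o + 1)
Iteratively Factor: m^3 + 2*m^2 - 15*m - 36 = (m + 3)*(m^2 - m - 12) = (m + 3)^2*(m - 4)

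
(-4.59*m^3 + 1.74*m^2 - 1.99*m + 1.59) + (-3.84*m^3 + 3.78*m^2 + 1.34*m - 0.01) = -8.43*m^3 + 5.52*m^2 - 0.65*m + 1.58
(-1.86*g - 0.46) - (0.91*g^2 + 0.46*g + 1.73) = -0.91*g^2 - 2.32*g - 2.19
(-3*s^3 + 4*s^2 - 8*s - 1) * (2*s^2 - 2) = -6*s^5 + 8*s^4 - 10*s^3 - 10*s^2 + 16*s + 2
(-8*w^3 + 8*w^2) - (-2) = -8*w^3 + 8*w^2 + 2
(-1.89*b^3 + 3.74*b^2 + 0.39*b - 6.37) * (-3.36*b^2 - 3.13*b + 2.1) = 6.3504*b^5 - 6.6507*b^4 - 16.9856*b^3 + 28.0365*b^2 + 20.7571*b - 13.377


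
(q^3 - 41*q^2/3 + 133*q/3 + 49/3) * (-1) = -q^3 + 41*q^2/3 - 133*q/3 - 49/3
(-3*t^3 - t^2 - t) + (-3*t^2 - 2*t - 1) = -3*t^3 - 4*t^2 - 3*t - 1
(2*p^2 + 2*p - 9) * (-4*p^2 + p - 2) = -8*p^4 - 6*p^3 + 34*p^2 - 13*p + 18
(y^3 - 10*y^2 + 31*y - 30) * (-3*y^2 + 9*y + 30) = -3*y^5 + 39*y^4 - 153*y^3 + 69*y^2 + 660*y - 900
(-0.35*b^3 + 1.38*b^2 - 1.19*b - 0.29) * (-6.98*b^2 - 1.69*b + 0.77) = 2.443*b^5 - 9.0409*b^4 + 5.7045*b^3 + 5.0979*b^2 - 0.4262*b - 0.2233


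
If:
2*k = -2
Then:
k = -1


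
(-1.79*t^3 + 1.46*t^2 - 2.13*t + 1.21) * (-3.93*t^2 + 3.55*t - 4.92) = 7.0347*t^5 - 12.0923*t^4 + 22.3607*t^3 - 19.5*t^2 + 14.7751*t - 5.9532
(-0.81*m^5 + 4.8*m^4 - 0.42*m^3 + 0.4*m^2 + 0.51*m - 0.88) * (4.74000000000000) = -3.8394*m^5 + 22.752*m^4 - 1.9908*m^3 + 1.896*m^2 + 2.4174*m - 4.1712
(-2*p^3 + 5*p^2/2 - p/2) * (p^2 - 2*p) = -2*p^5 + 13*p^4/2 - 11*p^3/2 + p^2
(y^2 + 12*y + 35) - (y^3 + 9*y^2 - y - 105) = -y^3 - 8*y^2 + 13*y + 140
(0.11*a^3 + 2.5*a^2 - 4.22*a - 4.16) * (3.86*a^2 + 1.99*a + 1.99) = 0.4246*a^5 + 9.8689*a^4 - 11.0953*a^3 - 19.4804*a^2 - 16.6762*a - 8.2784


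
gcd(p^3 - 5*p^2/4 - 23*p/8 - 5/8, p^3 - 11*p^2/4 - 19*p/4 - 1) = p^2 + 5*p/4 + 1/4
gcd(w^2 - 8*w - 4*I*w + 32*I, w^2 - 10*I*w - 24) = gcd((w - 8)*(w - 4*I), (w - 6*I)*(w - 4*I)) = w - 4*I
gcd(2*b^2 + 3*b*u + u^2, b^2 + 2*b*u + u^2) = b + u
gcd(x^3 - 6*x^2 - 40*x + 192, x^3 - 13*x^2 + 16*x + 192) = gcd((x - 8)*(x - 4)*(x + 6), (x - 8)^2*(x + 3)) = x - 8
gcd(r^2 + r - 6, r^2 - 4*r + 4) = r - 2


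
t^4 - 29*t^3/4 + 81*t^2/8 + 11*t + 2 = (t - 4)^2*(t + 1/4)*(t + 1/2)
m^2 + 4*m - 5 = (m - 1)*(m + 5)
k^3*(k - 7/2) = k^4 - 7*k^3/2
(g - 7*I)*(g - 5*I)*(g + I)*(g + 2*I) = g^4 - 9*I*g^3 - g^2 - 81*I*g + 70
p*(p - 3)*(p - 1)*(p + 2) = p^4 - 2*p^3 - 5*p^2 + 6*p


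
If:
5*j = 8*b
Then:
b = 5*j/8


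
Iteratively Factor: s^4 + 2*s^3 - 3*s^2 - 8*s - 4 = (s + 1)*(s^3 + s^2 - 4*s - 4) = (s + 1)*(s + 2)*(s^2 - s - 2) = (s - 2)*(s + 1)*(s + 2)*(s + 1)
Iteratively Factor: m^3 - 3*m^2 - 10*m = (m)*(m^2 - 3*m - 10) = m*(m - 5)*(m + 2)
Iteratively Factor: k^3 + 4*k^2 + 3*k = (k + 1)*(k^2 + 3*k) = k*(k + 1)*(k + 3)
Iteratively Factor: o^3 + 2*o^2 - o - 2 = (o + 1)*(o^2 + o - 2) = (o - 1)*(o + 1)*(o + 2)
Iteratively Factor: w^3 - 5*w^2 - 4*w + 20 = (w + 2)*(w^2 - 7*w + 10) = (w - 5)*(w + 2)*(w - 2)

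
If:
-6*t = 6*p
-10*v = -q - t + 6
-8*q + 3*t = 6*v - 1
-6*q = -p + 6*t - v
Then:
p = 323/735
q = 101/245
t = -323/735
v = -443/735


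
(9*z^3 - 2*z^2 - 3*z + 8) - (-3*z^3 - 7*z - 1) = 12*z^3 - 2*z^2 + 4*z + 9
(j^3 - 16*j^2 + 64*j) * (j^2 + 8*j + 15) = j^5 - 8*j^4 - 49*j^3 + 272*j^2 + 960*j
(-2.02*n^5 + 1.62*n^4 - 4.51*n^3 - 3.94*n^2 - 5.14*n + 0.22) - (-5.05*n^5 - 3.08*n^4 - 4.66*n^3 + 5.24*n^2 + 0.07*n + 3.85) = 3.03*n^5 + 4.7*n^4 + 0.15*n^3 - 9.18*n^2 - 5.21*n - 3.63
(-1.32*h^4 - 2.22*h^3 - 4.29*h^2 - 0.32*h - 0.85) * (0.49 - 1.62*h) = 2.1384*h^5 + 2.9496*h^4 + 5.862*h^3 - 1.5837*h^2 + 1.2202*h - 0.4165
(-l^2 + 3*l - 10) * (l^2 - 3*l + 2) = -l^4 + 6*l^3 - 21*l^2 + 36*l - 20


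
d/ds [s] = 1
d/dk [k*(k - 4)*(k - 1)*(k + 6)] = 4*k^3 + 3*k^2 - 52*k + 24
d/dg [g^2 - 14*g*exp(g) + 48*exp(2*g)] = -14*g*exp(g) + 2*g + 96*exp(2*g) - 14*exp(g)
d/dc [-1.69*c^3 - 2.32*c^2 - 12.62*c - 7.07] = -5.07*c^2 - 4.64*c - 12.62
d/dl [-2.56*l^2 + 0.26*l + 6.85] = 0.26 - 5.12*l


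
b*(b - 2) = b^2 - 2*b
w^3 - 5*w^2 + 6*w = w*(w - 3)*(w - 2)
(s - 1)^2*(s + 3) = s^3 + s^2 - 5*s + 3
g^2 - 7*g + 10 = (g - 5)*(g - 2)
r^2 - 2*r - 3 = (r - 3)*(r + 1)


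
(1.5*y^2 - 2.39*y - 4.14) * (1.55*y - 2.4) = 2.325*y^3 - 7.3045*y^2 - 0.681*y + 9.936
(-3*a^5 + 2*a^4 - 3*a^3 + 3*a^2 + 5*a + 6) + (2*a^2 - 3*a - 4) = -3*a^5 + 2*a^4 - 3*a^3 + 5*a^2 + 2*a + 2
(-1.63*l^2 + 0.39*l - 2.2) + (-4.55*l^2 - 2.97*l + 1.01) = -6.18*l^2 - 2.58*l - 1.19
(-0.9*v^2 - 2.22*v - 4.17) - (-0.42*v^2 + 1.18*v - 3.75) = -0.48*v^2 - 3.4*v - 0.42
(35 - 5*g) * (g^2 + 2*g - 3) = -5*g^3 + 25*g^2 + 85*g - 105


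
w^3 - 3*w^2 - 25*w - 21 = (w - 7)*(w + 1)*(w + 3)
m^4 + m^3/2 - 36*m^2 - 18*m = m*(m - 6)*(m + 1/2)*(m + 6)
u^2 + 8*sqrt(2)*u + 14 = (u + sqrt(2))*(u + 7*sqrt(2))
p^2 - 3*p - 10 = (p - 5)*(p + 2)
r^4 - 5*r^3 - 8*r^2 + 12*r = r*(r - 6)*(r - 1)*(r + 2)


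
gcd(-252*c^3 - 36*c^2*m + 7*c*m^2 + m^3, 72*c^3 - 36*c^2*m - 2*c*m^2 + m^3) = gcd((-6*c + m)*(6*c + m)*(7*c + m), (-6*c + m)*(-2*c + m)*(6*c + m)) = 36*c^2 - m^2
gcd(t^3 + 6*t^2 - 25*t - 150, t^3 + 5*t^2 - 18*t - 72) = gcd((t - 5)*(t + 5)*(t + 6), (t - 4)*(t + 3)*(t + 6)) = t + 6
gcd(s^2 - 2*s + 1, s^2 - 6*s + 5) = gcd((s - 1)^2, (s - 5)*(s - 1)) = s - 1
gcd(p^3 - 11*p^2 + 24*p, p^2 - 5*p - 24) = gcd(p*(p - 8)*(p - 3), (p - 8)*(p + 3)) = p - 8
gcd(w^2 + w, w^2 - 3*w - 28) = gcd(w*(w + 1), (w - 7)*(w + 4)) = 1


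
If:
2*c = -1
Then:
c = -1/2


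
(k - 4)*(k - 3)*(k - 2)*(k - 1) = k^4 - 10*k^3 + 35*k^2 - 50*k + 24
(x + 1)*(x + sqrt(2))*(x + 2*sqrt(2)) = x^3 + x^2 + 3*sqrt(2)*x^2 + 4*x + 3*sqrt(2)*x + 4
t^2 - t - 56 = (t - 8)*(t + 7)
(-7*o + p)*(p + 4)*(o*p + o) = -7*o^2*p^2 - 35*o^2*p - 28*o^2 + o*p^3 + 5*o*p^2 + 4*o*p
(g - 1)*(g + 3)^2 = g^3 + 5*g^2 + 3*g - 9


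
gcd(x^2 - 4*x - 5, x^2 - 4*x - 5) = x^2 - 4*x - 5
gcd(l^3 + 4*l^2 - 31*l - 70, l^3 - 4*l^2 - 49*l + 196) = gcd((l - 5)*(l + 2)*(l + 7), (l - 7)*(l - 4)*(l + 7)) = l + 7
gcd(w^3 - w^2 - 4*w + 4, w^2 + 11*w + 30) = 1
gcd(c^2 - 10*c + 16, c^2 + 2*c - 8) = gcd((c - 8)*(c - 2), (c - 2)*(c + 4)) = c - 2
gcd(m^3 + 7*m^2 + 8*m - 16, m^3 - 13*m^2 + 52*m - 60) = 1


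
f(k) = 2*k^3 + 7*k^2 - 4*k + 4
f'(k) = 6*k^2 + 14*k - 4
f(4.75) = 357.28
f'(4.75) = 197.88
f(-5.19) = -66.28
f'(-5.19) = 84.96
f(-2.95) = 25.37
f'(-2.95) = 6.92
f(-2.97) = 25.23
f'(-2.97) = 7.35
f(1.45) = 19.01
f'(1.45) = 28.92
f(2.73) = 85.94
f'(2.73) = 78.94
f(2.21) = 50.94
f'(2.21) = 56.24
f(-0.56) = 8.08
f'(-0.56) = -9.96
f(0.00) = 4.00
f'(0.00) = -4.00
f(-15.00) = -5111.00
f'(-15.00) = 1136.00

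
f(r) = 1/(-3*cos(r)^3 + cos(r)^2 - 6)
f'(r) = (-9*sin(r)*cos(r)^2 + 2*sin(r)*cos(r))/(-3*cos(r)^3 + cos(r)^2 - 6)^2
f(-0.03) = -0.13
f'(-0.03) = 0.00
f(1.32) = -0.17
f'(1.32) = -0.00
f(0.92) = -0.16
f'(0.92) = -0.04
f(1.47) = -0.17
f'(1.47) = 0.00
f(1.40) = -0.17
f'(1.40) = 0.00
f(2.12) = -0.19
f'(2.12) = -0.11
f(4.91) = -0.17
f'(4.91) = -0.00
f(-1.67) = -0.17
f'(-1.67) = 0.01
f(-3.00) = -0.47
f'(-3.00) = 0.34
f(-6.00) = -0.13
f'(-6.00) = -0.03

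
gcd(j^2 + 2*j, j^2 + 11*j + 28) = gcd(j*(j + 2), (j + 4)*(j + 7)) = 1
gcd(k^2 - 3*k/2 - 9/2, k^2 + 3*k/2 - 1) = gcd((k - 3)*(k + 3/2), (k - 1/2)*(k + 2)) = 1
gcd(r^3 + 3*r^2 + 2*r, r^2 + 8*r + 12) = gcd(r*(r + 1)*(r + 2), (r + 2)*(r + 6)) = r + 2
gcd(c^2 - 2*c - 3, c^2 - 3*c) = c - 3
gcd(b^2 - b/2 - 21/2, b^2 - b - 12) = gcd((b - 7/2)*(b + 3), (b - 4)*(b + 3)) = b + 3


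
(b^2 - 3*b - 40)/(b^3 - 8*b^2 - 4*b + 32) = (b + 5)/(b^2 - 4)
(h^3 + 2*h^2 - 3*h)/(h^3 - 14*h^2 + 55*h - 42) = h*(h + 3)/(h^2 - 13*h + 42)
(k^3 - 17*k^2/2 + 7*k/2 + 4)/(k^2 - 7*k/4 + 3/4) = 2*(2*k^2 - 15*k - 8)/(4*k - 3)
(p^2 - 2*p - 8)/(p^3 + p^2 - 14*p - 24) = 1/(p + 3)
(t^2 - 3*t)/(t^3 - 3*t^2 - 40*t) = (3 - t)/(-t^2 + 3*t + 40)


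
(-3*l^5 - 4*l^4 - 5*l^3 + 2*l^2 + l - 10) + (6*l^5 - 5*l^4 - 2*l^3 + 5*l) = 3*l^5 - 9*l^4 - 7*l^3 + 2*l^2 + 6*l - 10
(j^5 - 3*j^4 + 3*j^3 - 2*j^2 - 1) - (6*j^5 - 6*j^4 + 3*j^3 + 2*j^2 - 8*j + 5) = -5*j^5 + 3*j^4 - 4*j^2 + 8*j - 6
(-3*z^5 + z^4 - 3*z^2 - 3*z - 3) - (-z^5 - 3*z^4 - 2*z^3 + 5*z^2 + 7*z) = -2*z^5 + 4*z^4 + 2*z^3 - 8*z^2 - 10*z - 3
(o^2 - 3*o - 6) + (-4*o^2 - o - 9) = -3*o^2 - 4*o - 15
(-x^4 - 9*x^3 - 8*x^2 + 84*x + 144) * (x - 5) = -x^5 - 4*x^4 + 37*x^3 + 124*x^2 - 276*x - 720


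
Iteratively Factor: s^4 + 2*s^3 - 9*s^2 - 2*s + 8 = (s - 1)*(s^3 + 3*s^2 - 6*s - 8) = (s - 1)*(s + 4)*(s^2 - s - 2) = (s - 2)*(s - 1)*(s + 4)*(s + 1)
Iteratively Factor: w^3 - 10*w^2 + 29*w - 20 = (w - 4)*(w^2 - 6*w + 5) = (w - 4)*(w - 1)*(w - 5)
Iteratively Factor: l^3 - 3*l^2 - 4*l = (l + 1)*(l^2 - 4*l) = l*(l + 1)*(l - 4)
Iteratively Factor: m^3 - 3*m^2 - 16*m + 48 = (m + 4)*(m^2 - 7*m + 12) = (m - 3)*(m + 4)*(m - 4)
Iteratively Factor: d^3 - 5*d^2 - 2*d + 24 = (d + 2)*(d^2 - 7*d + 12) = (d - 3)*(d + 2)*(d - 4)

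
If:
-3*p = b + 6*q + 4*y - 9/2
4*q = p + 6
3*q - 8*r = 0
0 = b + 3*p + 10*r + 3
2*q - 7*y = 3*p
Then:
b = 453/194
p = -270/97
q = 78/97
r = 117/388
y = 138/97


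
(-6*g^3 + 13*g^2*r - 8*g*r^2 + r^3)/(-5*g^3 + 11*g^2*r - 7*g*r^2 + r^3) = (-6*g + r)/(-5*g + r)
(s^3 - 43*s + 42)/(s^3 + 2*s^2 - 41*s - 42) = (s - 1)/(s + 1)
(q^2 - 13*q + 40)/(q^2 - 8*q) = (q - 5)/q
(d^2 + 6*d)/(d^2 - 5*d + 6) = d*(d + 6)/(d^2 - 5*d + 6)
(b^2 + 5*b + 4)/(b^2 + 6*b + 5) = (b + 4)/(b + 5)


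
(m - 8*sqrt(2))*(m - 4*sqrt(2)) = m^2 - 12*sqrt(2)*m + 64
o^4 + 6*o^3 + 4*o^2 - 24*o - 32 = (o - 2)*(o + 2)^2*(o + 4)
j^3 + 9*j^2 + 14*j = j*(j + 2)*(j + 7)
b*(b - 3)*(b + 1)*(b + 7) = b^4 + 5*b^3 - 17*b^2 - 21*b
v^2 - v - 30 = (v - 6)*(v + 5)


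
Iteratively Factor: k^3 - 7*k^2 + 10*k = (k - 5)*(k^2 - 2*k) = (k - 5)*(k - 2)*(k)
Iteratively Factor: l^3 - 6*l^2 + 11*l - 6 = (l - 3)*(l^2 - 3*l + 2) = (l - 3)*(l - 2)*(l - 1)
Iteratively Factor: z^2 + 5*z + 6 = (z + 3)*(z + 2)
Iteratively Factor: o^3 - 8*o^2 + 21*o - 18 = (o - 3)*(o^2 - 5*o + 6) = (o - 3)*(o - 2)*(o - 3)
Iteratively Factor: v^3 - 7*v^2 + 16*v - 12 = (v - 2)*(v^2 - 5*v + 6) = (v - 3)*(v - 2)*(v - 2)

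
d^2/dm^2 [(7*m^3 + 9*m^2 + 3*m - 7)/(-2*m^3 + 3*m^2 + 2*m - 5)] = 4*(-39*m^6 - 60*m^5 + 267*m^4 + 88*m^3 + 45*m^2 - 372*m - 61)/(8*m^9 - 36*m^8 + 30*m^7 + 105*m^6 - 210*m^5 - 21*m^4 + 322*m^3 - 165*m^2 - 150*m + 125)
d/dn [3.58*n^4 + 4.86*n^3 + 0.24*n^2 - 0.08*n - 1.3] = 14.32*n^3 + 14.58*n^2 + 0.48*n - 0.08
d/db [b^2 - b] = 2*b - 1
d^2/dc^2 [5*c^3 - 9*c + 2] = 30*c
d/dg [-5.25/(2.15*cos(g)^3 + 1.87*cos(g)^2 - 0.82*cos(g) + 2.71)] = (-33.8625*cos(g)^2 - 19.635*cos(g) + 4.305)*sin(g)/(2.15*cos(g)^3 + 1.87*cos(g)^2 - 0.82*cos(g) + 2.71)^2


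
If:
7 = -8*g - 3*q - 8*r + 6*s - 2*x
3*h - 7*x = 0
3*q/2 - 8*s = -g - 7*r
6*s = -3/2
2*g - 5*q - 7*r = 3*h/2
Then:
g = -7*x/78 - 227/260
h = 7*x/3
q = -14*x/13 - 23/130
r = 19*x/78 - 8/65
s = -1/4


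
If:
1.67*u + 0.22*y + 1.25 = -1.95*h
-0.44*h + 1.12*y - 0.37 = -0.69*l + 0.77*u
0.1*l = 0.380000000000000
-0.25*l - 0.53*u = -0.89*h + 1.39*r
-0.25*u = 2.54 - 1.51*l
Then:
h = -11.84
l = 3.80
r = -13.14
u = 12.79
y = 2.13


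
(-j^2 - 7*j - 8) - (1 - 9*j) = -j^2 + 2*j - 9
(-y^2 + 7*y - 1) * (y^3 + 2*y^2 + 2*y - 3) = -y^5 + 5*y^4 + 11*y^3 + 15*y^2 - 23*y + 3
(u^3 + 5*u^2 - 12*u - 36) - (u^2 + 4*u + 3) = u^3 + 4*u^2 - 16*u - 39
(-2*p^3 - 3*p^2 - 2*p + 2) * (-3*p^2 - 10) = 6*p^5 + 9*p^4 + 26*p^3 + 24*p^2 + 20*p - 20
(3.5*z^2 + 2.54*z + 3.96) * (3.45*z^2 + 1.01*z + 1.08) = 12.075*z^4 + 12.298*z^3 + 20.0074*z^2 + 6.7428*z + 4.2768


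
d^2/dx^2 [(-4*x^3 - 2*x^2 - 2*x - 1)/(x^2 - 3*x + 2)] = 18*(-4*x^3 + 9*x^2 - 3*x - 3)/(x^6 - 9*x^5 + 33*x^4 - 63*x^3 + 66*x^2 - 36*x + 8)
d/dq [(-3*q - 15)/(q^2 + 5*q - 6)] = 3*(q^2 + 10*q + 31)/(q^4 + 10*q^3 + 13*q^2 - 60*q + 36)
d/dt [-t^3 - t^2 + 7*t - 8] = -3*t^2 - 2*t + 7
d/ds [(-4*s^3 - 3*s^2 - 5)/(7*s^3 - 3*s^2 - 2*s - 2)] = (33*s^4 + 16*s^3 + 135*s^2 - 18*s - 10)/(49*s^6 - 42*s^5 - 19*s^4 - 16*s^3 + 16*s^2 + 8*s + 4)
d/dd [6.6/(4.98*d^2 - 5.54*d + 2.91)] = (36.564 - 65.736*d)/(4.98*d^2 - 5.54*d + 2.91)^2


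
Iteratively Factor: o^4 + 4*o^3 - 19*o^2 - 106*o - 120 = (o + 3)*(o^3 + o^2 - 22*o - 40) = (o + 3)*(o + 4)*(o^2 - 3*o - 10) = (o - 5)*(o + 3)*(o + 4)*(o + 2)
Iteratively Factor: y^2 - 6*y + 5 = (y - 1)*(y - 5)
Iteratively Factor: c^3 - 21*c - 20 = (c + 4)*(c^2 - 4*c - 5) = (c - 5)*(c + 4)*(c + 1)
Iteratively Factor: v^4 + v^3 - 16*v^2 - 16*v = (v)*(v^3 + v^2 - 16*v - 16) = v*(v + 1)*(v^2 - 16) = v*(v + 1)*(v + 4)*(v - 4)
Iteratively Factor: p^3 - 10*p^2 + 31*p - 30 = (p - 3)*(p^2 - 7*p + 10) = (p - 3)*(p - 2)*(p - 5)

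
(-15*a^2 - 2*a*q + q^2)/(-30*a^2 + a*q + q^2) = (3*a + q)/(6*a + q)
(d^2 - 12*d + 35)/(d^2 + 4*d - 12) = (d^2 - 12*d + 35)/(d^2 + 4*d - 12)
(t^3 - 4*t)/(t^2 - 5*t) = (t^2 - 4)/(t - 5)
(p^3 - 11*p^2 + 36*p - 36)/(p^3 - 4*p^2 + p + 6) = (p - 6)/(p + 1)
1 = 1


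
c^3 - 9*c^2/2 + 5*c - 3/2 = (c - 3)*(c - 1)*(c - 1/2)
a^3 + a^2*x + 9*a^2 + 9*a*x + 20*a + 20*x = (a + 4)*(a + 5)*(a + x)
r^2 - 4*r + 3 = (r - 3)*(r - 1)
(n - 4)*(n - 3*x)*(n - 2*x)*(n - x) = n^4 - 6*n^3*x - 4*n^3 + 11*n^2*x^2 + 24*n^2*x - 6*n*x^3 - 44*n*x^2 + 24*x^3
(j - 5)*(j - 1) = j^2 - 6*j + 5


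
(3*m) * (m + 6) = 3*m^2 + 18*m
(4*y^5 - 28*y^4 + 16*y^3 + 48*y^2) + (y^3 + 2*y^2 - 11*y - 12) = 4*y^5 - 28*y^4 + 17*y^3 + 50*y^2 - 11*y - 12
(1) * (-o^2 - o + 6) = -o^2 - o + 6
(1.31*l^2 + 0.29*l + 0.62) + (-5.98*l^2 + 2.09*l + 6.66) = -4.67*l^2 + 2.38*l + 7.28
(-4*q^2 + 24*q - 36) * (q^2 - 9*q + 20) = -4*q^4 + 60*q^3 - 332*q^2 + 804*q - 720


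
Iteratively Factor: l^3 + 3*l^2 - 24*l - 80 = (l + 4)*(l^2 - l - 20) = (l + 4)^2*(l - 5)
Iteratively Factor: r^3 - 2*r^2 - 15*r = (r + 3)*(r^2 - 5*r) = (r - 5)*(r + 3)*(r)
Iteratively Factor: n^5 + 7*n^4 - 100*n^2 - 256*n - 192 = (n + 3)*(n^4 + 4*n^3 - 12*n^2 - 64*n - 64) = (n + 2)*(n + 3)*(n^3 + 2*n^2 - 16*n - 32) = (n + 2)*(n + 3)*(n + 4)*(n^2 - 2*n - 8) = (n + 2)^2*(n + 3)*(n + 4)*(n - 4)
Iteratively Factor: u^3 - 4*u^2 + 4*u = (u - 2)*(u^2 - 2*u) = (u - 2)^2*(u)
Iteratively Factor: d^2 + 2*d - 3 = (d + 3)*(d - 1)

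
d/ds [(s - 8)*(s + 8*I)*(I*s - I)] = 3*I*s^2 + s*(-16 - 18*I) + 72 + 8*I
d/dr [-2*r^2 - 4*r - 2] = -4*r - 4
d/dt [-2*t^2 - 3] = -4*t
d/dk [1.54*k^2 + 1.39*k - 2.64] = 3.08*k + 1.39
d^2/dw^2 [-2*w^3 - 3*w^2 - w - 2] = -12*w - 6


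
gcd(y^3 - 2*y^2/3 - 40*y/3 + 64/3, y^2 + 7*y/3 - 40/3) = y - 8/3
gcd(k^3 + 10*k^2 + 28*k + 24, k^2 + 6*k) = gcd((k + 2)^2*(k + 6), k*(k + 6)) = k + 6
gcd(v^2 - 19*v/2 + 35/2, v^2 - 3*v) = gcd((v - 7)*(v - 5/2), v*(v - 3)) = 1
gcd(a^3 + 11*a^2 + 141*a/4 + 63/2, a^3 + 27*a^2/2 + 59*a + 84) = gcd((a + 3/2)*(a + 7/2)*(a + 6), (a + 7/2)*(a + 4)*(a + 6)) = a^2 + 19*a/2 + 21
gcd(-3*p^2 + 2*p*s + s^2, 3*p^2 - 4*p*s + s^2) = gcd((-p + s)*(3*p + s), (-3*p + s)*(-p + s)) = p - s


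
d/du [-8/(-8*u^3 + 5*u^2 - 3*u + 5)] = 8*(-24*u^2 + 10*u - 3)/(8*u^3 - 5*u^2 + 3*u - 5)^2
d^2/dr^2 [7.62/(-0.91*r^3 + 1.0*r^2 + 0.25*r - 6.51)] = ((41.6052*r - 15.24)*(0.91*r^3 - 1.0*r^2 - 0.25*r + 6.51) - 7.62*(-5.46*r^2 + 4.0*r + 0.5)*(-2.73*r^2 + 2.0*r + 0.25))/(0.91*r^3 - 1.0*r^2 - 0.25*r + 6.51)^3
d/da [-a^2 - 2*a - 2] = -2*a - 2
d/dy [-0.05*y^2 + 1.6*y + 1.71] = 1.6 - 0.1*y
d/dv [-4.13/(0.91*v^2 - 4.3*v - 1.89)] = (7.5166*v - 17.759)/(-0.91*v^2 + 4.3*v + 1.89)^2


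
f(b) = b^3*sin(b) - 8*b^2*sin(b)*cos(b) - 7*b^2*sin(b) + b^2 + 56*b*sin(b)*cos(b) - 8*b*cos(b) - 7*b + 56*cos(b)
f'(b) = b^3*cos(b) + 8*b^2*sin(b)^2 + 3*b^2*sin(b) - 8*b^2*cos(b)^2 - 7*b^2*cos(b) - 56*b*sin(b)^2 - 16*b*sin(b)*cos(b) - 6*b*sin(b) + 56*b*cos(b)^2 + 2*b + 56*sin(b)*cos(b) - 56*sin(b) - 8*cos(b) - 7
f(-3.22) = -36.34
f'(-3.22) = -168.69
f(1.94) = -68.62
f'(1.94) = -112.39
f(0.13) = 54.51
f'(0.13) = -8.31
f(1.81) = -53.05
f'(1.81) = -125.80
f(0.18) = 54.14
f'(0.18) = -6.38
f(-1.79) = 1.22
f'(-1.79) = 164.01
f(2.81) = -83.23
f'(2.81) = 92.29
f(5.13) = 13.01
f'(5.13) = -54.62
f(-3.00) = -70.03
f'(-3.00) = -130.34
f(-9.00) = 128.91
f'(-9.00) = 378.21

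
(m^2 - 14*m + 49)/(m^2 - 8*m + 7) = (m - 7)/(m - 1)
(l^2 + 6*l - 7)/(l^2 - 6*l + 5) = (l + 7)/(l - 5)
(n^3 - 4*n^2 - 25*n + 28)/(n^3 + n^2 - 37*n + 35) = (n^2 - 3*n - 28)/(n^2 + 2*n - 35)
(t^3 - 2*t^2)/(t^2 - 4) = t^2/(t + 2)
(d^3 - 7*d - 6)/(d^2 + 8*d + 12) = (d^2 - 2*d - 3)/(d + 6)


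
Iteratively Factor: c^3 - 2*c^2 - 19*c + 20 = (c - 5)*(c^2 + 3*c - 4) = (c - 5)*(c - 1)*(c + 4)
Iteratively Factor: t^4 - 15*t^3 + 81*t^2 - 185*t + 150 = (t - 2)*(t^3 - 13*t^2 + 55*t - 75) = (t - 3)*(t - 2)*(t^2 - 10*t + 25) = (t - 5)*(t - 3)*(t - 2)*(t - 5)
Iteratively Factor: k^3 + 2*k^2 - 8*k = (k)*(k^2 + 2*k - 8) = k*(k - 2)*(k + 4)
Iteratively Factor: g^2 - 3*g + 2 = (g - 2)*(g - 1)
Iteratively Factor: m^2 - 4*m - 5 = (m - 5)*(m + 1)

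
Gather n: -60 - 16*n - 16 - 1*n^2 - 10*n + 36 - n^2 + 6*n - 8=-2*n^2 - 20*n - 48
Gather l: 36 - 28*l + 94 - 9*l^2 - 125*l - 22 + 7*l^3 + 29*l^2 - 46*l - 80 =7*l^3 + 20*l^2 - 199*l + 28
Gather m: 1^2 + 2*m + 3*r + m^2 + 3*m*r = m^2 + m*(3*r + 2) + 3*r + 1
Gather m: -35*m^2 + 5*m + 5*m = -35*m^2 + 10*m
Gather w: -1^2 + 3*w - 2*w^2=-2*w^2 + 3*w - 1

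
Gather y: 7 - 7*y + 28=35 - 7*y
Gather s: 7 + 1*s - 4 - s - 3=0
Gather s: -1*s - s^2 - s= -s^2 - 2*s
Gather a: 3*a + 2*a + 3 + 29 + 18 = 5*a + 50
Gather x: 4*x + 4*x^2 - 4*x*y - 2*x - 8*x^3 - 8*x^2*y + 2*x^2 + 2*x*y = -8*x^3 + x^2*(6 - 8*y) + x*(2 - 2*y)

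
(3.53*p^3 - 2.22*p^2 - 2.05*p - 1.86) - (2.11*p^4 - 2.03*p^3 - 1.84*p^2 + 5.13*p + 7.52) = -2.11*p^4 + 5.56*p^3 - 0.38*p^2 - 7.18*p - 9.38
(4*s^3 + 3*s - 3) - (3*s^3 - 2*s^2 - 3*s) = s^3 + 2*s^2 + 6*s - 3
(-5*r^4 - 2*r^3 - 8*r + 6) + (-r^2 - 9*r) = -5*r^4 - 2*r^3 - r^2 - 17*r + 6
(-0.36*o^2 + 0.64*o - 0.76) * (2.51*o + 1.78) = -0.9036*o^3 + 0.9656*o^2 - 0.7684*o - 1.3528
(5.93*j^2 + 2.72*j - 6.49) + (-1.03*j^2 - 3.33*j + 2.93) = 4.9*j^2 - 0.61*j - 3.56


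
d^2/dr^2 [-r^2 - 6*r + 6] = -2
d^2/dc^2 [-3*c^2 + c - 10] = -6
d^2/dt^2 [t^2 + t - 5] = 2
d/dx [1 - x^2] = -2*x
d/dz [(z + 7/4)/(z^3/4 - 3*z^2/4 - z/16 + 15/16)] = 4*(-32*z^3 - 36*z^2 + 168*z + 67)/(16*z^6 - 96*z^5 + 136*z^4 + 144*z^3 - 359*z^2 - 30*z + 225)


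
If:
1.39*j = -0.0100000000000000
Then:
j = -0.01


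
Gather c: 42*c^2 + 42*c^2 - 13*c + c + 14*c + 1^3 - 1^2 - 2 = 84*c^2 + 2*c - 2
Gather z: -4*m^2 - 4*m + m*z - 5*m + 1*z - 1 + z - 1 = -4*m^2 - 9*m + z*(m + 2) - 2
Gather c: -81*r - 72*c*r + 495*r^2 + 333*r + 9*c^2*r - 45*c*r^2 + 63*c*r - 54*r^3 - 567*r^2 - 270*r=9*c^2*r + c*(-45*r^2 - 9*r) - 54*r^3 - 72*r^2 - 18*r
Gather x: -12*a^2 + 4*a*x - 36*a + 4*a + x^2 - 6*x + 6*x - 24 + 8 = -12*a^2 + 4*a*x - 32*a + x^2 - 16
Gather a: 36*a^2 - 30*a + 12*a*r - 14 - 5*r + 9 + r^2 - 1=36*a^2 + a*(12*r - 30) + r^2 - 5*r - 6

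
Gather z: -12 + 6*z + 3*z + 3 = 9*z - 9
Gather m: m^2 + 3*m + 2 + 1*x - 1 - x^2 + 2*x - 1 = m^2 + 3*m - x^2 + 3*x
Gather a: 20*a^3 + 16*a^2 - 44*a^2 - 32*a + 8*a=20*a^3 - 28*a^2 - 24*a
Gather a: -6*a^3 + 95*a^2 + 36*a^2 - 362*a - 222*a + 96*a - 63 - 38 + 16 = -6*a^3 + 131*a^2 - 488*a - 85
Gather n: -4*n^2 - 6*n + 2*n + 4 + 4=-4*n^2 - 4*n + 8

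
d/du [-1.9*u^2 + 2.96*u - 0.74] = 2.96 - 3.8*u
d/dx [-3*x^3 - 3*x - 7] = -9*x^2 - 3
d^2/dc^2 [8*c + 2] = 0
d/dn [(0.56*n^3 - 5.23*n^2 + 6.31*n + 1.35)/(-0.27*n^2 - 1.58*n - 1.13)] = (-0.1512*n^4 - 1.7696*n^3 + 8.0687*n^2 + 12.5488*n - 4.9973)/(0.0729*n^4 + 0.8532*n^3 + 3.1066*n^2 + 3.5708*n + 1.2769)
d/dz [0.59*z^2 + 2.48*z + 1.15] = 1.18*z + 2.48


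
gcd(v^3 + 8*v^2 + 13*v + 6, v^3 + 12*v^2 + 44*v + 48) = v + 6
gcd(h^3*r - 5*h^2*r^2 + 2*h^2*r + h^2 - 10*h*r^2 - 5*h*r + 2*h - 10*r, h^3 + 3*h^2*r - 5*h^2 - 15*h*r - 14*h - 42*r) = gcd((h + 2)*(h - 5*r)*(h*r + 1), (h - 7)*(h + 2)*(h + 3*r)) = h + 2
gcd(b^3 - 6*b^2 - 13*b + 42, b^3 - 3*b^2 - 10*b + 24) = b^2 + b - 6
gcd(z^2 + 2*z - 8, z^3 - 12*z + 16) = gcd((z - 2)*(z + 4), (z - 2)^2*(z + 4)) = z^2 + 2*z - 8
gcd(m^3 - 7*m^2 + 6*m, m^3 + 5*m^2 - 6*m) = m^2 - m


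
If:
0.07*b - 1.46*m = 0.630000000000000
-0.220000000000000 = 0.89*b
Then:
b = -0.25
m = -0.44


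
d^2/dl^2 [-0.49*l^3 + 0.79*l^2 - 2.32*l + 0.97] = 1.58 - 2.94*l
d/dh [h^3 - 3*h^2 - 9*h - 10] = 3*h^2 - 6*h - 9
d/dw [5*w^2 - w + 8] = 10*w - 1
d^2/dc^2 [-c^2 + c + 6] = -2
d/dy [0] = 0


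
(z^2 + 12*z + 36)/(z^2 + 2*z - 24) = (z + 6)/(z - 4)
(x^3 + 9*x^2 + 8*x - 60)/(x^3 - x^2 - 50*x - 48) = (x^2 + 3*x - 10)/(x^2 - 7*x - 8)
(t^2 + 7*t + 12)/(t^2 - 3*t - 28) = (t + 3)/(t - 7)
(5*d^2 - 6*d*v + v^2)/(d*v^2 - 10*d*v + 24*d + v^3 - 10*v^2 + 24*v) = (5*d^2 - 6*d*v + v^2)/(d*v^2 - 10*d*v + 24*d + v^3 - 10*v^2 + 24*v)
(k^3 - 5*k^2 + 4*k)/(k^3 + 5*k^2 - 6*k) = (k - 4)/(k + 6)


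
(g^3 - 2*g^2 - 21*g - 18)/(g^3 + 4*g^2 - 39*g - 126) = (g + 1)/(g + 7)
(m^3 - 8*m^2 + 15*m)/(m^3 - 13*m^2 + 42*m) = (m^2 - 8*m + 15)/(m^2 - 13*m + 42)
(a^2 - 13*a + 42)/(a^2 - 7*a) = (a - 6)/a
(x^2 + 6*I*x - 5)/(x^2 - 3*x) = (x^2 + 6*I*x - 5)/(x*(x - 3))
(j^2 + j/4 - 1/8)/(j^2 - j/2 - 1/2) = (j - 1/4)/(j - 1)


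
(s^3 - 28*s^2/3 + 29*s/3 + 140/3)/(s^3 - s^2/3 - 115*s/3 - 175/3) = (s - 4)/(s + 5)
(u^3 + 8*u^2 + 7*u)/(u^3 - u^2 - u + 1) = u*(u + 7)/(u^2 - 2*u + 1)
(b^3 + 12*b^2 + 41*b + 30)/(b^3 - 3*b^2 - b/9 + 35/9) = 9*(b^2 + 11*b + 30)/(9*b^2 - 36*b + 35)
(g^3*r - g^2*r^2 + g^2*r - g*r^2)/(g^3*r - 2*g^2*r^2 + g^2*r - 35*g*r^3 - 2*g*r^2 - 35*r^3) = g*(-g + r)/(-g^2 + 2*g*r + 35*r^2)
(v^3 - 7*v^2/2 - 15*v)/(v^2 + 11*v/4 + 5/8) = 4*v*(v - 6)/(4*v + 1)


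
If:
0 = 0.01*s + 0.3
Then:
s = -30.00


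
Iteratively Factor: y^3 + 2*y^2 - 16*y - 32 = (y - 4)*(y^2 + 6*y + 8) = (y - 4)*(y + 2)*(y + 4)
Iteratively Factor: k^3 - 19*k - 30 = (k + 2)*(k^2 - 2*k - 15) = (k + 2)*(k + 3)*(k - 5)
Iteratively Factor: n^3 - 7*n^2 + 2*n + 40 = (n - 5)*(n^2 - 2*n - 8) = (n - 5)*(n - 4)*(n + 2)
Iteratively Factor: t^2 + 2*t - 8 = (t + 4)*(t - 2)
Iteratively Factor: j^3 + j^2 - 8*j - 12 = (j - 3)*(j^2 + 4*j + 4) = (j - 3)*(j + 2)*(j + 2)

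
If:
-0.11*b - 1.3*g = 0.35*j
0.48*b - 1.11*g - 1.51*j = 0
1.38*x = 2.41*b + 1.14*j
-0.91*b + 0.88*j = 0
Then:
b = 0.00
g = 0.00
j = 0.00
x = 0.00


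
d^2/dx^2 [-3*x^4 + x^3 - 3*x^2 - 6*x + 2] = -36*x^2 + 6*x - 6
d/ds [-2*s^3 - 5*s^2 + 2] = 2*s*(-3*s - 5)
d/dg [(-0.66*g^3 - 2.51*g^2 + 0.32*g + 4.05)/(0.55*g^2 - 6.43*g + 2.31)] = (-0.363*g^4 + 8.4876*g^3 + 11.3895*g^2 - 16.0512*g + 26.7807)/(0.3025*g^4 - 7.073*g^3 + 43.8859*g^2 - 29.7066*g + 5.3361)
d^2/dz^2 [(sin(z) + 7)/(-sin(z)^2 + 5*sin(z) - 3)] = (sin(z)^5 + 33*sin(z)^4 - 125*sin(z)^3 + 64*sin(z)^2 + 342*sin(z) - 338)/(sin(z)^2 - 5*sin(z) + 3)^3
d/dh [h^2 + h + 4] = 2*h + 1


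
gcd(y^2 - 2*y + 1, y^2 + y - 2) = y - 1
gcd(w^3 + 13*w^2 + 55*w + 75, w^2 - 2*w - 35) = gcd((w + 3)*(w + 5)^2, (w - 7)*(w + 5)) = w + 5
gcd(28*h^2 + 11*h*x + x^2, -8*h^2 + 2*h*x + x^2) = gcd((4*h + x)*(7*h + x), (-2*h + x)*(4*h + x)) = 4*h + x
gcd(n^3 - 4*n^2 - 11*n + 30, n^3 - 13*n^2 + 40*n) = n - 5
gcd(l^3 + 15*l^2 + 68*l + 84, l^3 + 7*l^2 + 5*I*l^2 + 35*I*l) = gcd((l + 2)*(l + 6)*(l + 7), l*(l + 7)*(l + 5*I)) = l + 7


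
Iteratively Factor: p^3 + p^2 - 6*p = (p)*(p^2 + p - 6) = p*(p + 3)*(p - 2)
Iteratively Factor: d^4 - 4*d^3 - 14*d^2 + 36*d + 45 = (d - 5)*(d^3 + d^2 - 9*d - 9) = (d - 5)*(d + 3)*(d^2 - 2*d - 3) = (d - 5)*(d - 3)*(d + 3)*(d + 1)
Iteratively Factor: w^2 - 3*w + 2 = (w - 2)*(w - 1)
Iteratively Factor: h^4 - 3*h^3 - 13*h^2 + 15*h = (h)*(h^3 - 3*h^2 - 13*h + 15) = h*(h - 5)*(h^2 + 2*h - 3) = h*(h - 5)*(h - 1)*(h + 3)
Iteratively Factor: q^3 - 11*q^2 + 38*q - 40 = (q - 5)*(q^2 - 6*q + 8) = (q - 5)*(q - 4)*(q - 2)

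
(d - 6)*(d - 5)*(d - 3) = d^3 - 14*d^2 + 63*d - 90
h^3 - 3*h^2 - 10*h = h*(h - 5)*(h + 2)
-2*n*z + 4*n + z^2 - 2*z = (-2*n + z)*(z - 2)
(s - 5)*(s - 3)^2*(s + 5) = s^4 - 6*s^3 - 16*s^2 + 150*s - 225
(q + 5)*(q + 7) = q^2 + 12*q + 35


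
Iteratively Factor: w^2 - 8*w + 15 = (w - 3)*(w - 5)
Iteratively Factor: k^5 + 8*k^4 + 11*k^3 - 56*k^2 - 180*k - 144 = (k + 3)*(k^4 + 5*k^3 - 4*k^2 - 44*k - 48) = (k + 2)*(k + 3)*(k^3 + 3*k^2 - 10*k - 24) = (k - 3)*(k + 2)*(k + 3)*(k^2 + 6*k + 8) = (k - 3)*(k + 2)*(k + 3)*(k + 4)*(k + 2)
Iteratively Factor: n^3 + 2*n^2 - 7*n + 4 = (n - 1)*(n^2 + 3*n - 4) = (n - 1)^2*(n + 4)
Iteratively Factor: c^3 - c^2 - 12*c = (c)*(c^2 - c - 12) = c*(c + 3)*(c - 4)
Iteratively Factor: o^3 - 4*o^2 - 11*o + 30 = (o - 2)*(o^2 - 2*o - 15) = (o - 5)*(o - 2)*(o + 3)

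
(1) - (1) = 0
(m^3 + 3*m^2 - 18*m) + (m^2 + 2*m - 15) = m^3 + 4*m^2 - 16*m - 15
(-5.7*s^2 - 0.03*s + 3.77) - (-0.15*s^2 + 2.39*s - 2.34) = -5.55*s^2 - 2.42*s + 6.11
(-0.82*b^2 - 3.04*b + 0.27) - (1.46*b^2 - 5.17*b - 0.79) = -2.28*b^2 + 2.13*b + 1.06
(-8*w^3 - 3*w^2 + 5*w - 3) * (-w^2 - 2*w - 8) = 8*w^5 + 19*w^4 + 65*w^3 + 17*w^2 - 34*w + 24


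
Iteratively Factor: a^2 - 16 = (a - 4)*(a + 4)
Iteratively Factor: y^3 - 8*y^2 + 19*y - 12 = (y - 3)*(y^2 - 5*y + 4) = (y - 3)*(y - 1)*(y - 4)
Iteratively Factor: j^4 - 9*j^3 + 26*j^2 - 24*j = (j)*(j^3 - 9*j^2 + 26*j - 24) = j*(j - 2)*(j^2 - 7*j + 12) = j*(j - 4)*(j - 2)*(j - 3)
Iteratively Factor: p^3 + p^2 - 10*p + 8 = (p - 2)*(p^2 + 3*p - 4) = (p - 2)*(p + 4)*(p - 1)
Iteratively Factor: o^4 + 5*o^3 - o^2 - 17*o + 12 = (o - 1)*(o^3 + 6*o^2 + 5*o - 12) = (o - 1)*(o + 3)*(o^2 + 3*o - 4) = (o - 1)^2*(o + 3)*(o + 4)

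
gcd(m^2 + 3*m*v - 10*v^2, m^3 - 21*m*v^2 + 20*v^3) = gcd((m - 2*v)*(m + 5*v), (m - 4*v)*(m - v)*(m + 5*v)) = m + 5*v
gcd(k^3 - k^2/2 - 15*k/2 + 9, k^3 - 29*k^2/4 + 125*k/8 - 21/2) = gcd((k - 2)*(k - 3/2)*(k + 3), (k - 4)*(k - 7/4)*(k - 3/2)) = k - 3/2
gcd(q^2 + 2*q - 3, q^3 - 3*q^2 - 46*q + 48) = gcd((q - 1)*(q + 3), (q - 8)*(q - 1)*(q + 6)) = q - 1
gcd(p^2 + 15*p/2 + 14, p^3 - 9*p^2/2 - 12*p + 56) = p + 7/2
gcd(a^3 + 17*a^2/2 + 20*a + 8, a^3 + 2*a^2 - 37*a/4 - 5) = a^2 + 9*a/2 + 2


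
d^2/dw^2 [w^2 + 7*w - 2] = 2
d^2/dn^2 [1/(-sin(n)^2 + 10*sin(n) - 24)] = 2*(2*sin(n)^4 - 15*sin(n)^3 - sin(n)^2 + 150*sin(n) - 76)/(sin(n)^2 - 10*sin(n) + 24)^3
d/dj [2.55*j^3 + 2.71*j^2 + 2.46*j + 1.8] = 7.65*j^2 + 5.42*j + 2.46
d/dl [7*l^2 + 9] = 14*l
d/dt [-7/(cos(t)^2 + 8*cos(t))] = -14*(cos(t) + 4)*sin(t)/((cos(t) + 8)^2*cos(t)^2)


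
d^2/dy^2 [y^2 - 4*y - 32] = 2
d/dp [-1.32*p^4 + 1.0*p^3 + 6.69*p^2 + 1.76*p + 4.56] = -5.28*p^3 + 3.0*p^2 + 13.38*p + 1.76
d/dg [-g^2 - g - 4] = -2*g - 1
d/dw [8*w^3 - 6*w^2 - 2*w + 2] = 24*w^2 - 12*w - 2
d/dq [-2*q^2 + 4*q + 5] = 4 - 4*q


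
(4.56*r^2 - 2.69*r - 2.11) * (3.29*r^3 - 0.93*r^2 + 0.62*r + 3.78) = 15.0024*r^5 - 13.0909*r^4 - 1.613*r^3 + 17.5313*r^2 - 11.4764*r - 7.9758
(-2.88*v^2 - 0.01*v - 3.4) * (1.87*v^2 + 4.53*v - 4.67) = -5.3856*v^4 - 13.0651*v^3 + 7.0463*v^2 - 15.3553*v + 15.878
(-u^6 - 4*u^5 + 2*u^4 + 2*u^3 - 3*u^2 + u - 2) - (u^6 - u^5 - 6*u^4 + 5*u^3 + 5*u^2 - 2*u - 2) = -2*u^6 - 3*u^5 + 8*u^4 - 3*u^3 - 8*u^2 + 3*u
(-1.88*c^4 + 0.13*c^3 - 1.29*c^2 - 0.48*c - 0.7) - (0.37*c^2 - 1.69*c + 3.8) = -1.88*c^4 + 0.13*c^3 - 1.66*c^2 + 1.21*c - 4.5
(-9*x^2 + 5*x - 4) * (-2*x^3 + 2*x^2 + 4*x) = 18*x^5 - 28*x^4 - 18*x^3 + 12*x^2 - 16*x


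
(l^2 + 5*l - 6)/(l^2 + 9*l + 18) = (l - 1)/(l + 3)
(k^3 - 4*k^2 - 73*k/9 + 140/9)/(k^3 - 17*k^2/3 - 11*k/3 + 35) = (k - 4/3)/(k - 3)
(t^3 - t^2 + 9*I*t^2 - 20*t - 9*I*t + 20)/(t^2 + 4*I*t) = t - 1 + 5*I - 5*I/t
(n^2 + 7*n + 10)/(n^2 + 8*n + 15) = (n + 2)/(n + 3)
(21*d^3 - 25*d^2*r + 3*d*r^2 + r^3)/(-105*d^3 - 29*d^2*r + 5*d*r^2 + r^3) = (3*d^2 - 4*d*r + r^2)/(-15*d^2 - 2*d*r + r^2)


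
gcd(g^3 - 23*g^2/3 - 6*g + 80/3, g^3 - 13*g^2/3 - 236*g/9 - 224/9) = g - 8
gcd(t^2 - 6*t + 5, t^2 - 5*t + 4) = t - 1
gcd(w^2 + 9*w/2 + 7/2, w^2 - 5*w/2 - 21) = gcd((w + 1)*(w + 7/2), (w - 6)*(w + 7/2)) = w + 7/2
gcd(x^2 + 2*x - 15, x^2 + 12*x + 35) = x + 5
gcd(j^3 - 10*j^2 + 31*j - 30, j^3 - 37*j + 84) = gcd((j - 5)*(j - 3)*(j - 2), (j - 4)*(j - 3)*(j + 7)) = j - 3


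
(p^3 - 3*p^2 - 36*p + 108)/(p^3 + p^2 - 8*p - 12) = (p^2 - 36)/(p^2 + 4*p + 4)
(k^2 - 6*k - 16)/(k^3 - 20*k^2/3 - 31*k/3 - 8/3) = 3*(k + 2)/(3*k^2 + 4*k + 1)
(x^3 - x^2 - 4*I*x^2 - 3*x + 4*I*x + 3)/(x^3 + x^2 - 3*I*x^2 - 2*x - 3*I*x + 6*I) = (x - I)/(x + 2)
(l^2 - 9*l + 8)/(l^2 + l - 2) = (l - 8)/(l + 2)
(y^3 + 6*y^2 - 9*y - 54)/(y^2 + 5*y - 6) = (y^2 - 9)/(y - 1)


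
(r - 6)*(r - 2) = r^2 - 8*r + 12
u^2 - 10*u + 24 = (u - 6)*(u - 4)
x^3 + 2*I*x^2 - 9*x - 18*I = (x - 3)*(x + 3)*(x + 2*I)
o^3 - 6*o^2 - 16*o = o*(o - 8)*(o + 2)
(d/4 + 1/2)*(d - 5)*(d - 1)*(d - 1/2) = d^4/4 - 9*d^3/8 - 5*d^2/4 + 27*d/8 - 5/4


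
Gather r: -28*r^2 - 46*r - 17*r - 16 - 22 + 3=-28*r^2 - 63*r - 35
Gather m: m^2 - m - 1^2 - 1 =m^2 - m - 2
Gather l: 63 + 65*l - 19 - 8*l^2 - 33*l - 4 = -8*l^2 + 32*l + 40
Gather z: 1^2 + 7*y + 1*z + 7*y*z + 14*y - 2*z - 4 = 21*y + z*(7*y - 1) - 3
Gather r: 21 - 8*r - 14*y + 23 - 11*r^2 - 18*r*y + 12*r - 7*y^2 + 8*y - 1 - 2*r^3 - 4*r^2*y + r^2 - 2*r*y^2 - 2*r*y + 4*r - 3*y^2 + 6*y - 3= -2*r^3 + r^2*(-4*y - 10) + r*(-2*y^2 - 20*y + 8) - 10*y^2 + 40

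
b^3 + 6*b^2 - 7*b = b*(b - 1)*(b + 7)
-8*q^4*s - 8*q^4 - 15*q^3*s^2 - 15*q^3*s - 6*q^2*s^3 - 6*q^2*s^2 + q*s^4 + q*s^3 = (-8*q + s)*(q + s)^2*(q*s + q)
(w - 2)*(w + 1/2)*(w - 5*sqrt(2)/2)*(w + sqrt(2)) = w^4 - 3*sqrt(2)*w^3/2 - 3*w^3/2 - 6*w^2 + 9*sqrt(2)*w^2/4 + 3*sqrt(2)*w/2 + 15*w/2 + 5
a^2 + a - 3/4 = (a - 1/2)*(a + 3/2)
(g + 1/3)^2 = g^2 + 2*g/3 + 1/9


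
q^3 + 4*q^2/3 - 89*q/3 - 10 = (q - 5)*(q + 1/3)*(q + 6)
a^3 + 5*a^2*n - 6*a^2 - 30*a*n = a*(a - 6)*(a + 5*n)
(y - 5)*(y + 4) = y^2 - y - 20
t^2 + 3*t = t*(t + 3)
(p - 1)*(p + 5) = p^2 + 4*p - 5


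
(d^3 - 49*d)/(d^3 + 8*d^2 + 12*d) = (d^2 - 49)/(d^2 + 8*d + 12)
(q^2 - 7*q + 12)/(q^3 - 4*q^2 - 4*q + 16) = (q - 3)/(q^2 - 4)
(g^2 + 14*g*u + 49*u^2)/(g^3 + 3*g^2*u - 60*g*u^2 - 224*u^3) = (-g - 7*u)/(-g^2 + 4*g*u + 32*u^2)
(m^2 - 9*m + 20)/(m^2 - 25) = (m - 4)/(m + 5)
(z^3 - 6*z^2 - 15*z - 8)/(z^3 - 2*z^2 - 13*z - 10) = (z^2 - 7*z - 8)/(z^2 - 3*z - 10)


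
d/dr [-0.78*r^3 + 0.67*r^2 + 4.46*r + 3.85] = -2.34*r^2 + 1.34*r + 4.46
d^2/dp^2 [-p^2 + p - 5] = -2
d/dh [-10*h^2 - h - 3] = -20*h - 1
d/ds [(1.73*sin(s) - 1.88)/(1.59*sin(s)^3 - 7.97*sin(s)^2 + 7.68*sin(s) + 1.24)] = (-5.5014*sin(s)^3 + 22.7557*sin(s)^2 - 29.9672*sin(s) + 16.5836)*cos(s)/(2.5281*sin(s)^6 - 25.3446*sin(s)^5 + 87.9433*sin(s)^4 - 118.476*sin(s)^3 + 39.2168*sin(s)^2 + 19.0464*sin(s) + 1.5376)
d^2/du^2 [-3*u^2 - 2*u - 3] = -6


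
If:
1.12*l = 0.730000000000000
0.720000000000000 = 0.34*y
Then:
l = 0.65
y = 2.12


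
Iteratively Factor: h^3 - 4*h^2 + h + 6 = (h - 2)*(h^2 - 2*h - 3) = (h - 3)*(h - 2)*(h + 1)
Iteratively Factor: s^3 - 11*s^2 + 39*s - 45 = (s - 5)*(s^2 - 6*s + 9) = (s - 5)*(s - 3)*(s - 3)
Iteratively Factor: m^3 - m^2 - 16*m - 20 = (m + 2)*(m^2 - 3*m - 10) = (m - 5)*(m + 2)*(m + 2)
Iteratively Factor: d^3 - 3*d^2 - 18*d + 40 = (d - 5)*(d^2 + 2*d - 8) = (d - 5)*(d - 2)*(d + 4)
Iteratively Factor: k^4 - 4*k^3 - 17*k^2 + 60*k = (k - 3)*(k^3 - k^2 - 20*k) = k*(k - 3)*(k^2 - k - 20) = k*(k - 3)*(k + 4)*(k - 5)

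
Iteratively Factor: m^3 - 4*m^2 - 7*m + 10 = (m - 5)*(m^2 + m - 2) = (m - 5)*(m - 1)*(m + 2)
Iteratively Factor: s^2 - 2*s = (s - 2)*(s)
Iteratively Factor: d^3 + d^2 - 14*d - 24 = (d + 2)*(d^2 - d - 12) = (d + 2)*(d + 3)*(d - 4)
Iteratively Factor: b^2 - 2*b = (b - 2)*(b)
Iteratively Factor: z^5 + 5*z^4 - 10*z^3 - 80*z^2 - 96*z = (z + 2)*(z^4 + 3*z^3 - 16*z^2 - 48*z) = (z + 2)*(z + 4)*(z^3 - z^2 - 12*z) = (z + 2)*(z + 3)*(z + 4)*(z^2 - 4*z) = z*(z + 2)*(z + 3)*(z + 4)*(z - 4)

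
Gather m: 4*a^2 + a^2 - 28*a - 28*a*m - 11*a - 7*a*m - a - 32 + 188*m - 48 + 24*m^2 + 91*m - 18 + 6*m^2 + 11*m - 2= 5*a^2 - 40*a + 30*m^2 + m*(290 - 35*a) - 100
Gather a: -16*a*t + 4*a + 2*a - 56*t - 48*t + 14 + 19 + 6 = a*(6 - 16*t) - 104*t + 39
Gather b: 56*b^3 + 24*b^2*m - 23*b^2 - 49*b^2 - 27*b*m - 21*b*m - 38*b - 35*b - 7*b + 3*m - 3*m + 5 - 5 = 56*b^3 + b^2*(24*m - 72) + b*(-48*m - 80)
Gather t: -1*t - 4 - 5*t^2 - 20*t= -5*t^2 - 21*t - 4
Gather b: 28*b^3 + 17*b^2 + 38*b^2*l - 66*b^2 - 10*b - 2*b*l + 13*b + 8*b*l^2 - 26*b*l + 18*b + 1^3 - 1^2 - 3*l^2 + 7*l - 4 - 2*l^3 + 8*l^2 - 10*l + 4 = 28*b^3 + b^2*(38*l - 49) + b*(8*l^2 - 28*l + 21) - 2*l^3 + 5*l^2 - 3*l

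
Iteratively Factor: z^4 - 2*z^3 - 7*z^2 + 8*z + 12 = (z + 1)*(z^3 - 3*z^2 - 4*z + 12) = (z + 1)*(z + 2)*(z^2 - 5*z + 6) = (z - 2)*(z + 1)*(z + 2)*(z - 3)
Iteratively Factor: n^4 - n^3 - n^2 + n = (n)*(n^3 - n^2 - n + 1) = n*(n - 1)*(n^2 - 1) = n*(n - 1)*(n + 1)*(n - 1)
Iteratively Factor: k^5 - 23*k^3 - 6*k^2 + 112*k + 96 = (k - 3)*(k^4 + 3*k^3 - 14*k^2 - 48*k - 32) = (k - 4)*(k - 3)*(k^3 + 7*k^2 + 14*k + 8) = (k - 4)*(k - 3)*(k + 1)*(k^2 + 6*k + 8) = (k - 4)*(k - 3)*(k + 1)*(k + 2)*(k + 4)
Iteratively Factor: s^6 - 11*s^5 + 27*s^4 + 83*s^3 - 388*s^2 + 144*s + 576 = (s - 3)*(s^5 - 8*s^4 + 3*s^3 + 92*s^2 - 112*s - 192) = (s - 4)*(s - 3)*(s^4 - 4*s^3 - 13*s^2 + 40*s + 48) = (s - 4)*(s - 3)*(s + 1)*(s^3 - 5*s^2 - 8*s + 48) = (s - 4)^2*(s - 3)*(s + 1)*(s^2 - s - 12) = (s - 4)^2*(s - 3)*(s + 1)*(s + 3)*(s - 4)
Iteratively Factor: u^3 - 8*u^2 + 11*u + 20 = (u - 5)*(u^2 - 3*u - 4) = (u - 5)*(u + 1)*(u - 4)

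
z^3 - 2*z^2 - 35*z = z*(z - 7)*(z + 5)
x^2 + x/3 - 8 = (x - 8/3)*(x + 3)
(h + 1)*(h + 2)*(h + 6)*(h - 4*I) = h^4 + 9*h^3 - 4*I*h^3 + 20*h^2 - 36*I*h^2 + 12*h - 80*I*h - 48*I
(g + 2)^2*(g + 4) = g^3 + 8*g^2 + 20*g + 16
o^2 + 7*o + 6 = (o + 1)*(o + 6)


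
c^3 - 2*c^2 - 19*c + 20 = (c - 5)*(c - 1)*(c + 4)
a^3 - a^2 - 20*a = a*(a - 5)*(a + 4)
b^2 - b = b*(b - 1)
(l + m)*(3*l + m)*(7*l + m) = 21*l^3 + 31*l^2*m + 11*l*m^2 + m^3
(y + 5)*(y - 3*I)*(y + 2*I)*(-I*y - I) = -I*y^4 - y^3 - 6*I*y^3 - 6*y^2 - 11*I*y^2 - 5*y - 36*I*y - 30*I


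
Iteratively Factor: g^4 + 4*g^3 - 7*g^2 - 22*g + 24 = (g - 1)*(g^3 + 5*g^2 - 2*g - 24) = (g - 1)*(g + 4)*(g^2 + g - 6) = (g - 2)*(g - 1)*(g + 4)*(g + 3)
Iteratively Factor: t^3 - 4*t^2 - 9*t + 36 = (t + 3)*(t^2 - 7*t + 12) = (t - 4)*(t + 3)*(t - 3)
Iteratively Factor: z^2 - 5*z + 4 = (z - 4)*(z - 1)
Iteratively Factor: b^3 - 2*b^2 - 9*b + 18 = (b + 3)*(b^2 - 5*b + 6) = (b - 2)*(b + 3)*(b - 3)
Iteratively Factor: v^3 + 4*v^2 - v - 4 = (v - 1)*(v^2 + 5*v + 4) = (v - 1)*(v + 4)*(v + 1)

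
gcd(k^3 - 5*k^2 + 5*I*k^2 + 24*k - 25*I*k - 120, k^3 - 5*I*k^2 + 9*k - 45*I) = k - 3*I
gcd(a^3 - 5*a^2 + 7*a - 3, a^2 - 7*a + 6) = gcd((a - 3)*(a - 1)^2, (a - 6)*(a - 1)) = a - 1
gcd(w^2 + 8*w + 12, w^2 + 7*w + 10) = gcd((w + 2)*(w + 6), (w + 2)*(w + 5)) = w + 2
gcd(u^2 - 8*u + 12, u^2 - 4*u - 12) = u - 6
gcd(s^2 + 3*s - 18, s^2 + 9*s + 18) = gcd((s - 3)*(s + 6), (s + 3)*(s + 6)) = s + 6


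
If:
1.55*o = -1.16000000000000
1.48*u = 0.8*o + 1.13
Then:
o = -0.75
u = 0.36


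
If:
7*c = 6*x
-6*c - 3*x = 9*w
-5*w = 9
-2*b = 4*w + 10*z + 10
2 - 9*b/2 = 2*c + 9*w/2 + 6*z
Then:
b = 7951/3135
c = 162/95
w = -9/5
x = 189/95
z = -2468/3135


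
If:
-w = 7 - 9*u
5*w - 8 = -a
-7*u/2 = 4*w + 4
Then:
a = 1237/79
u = 48/79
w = -121/79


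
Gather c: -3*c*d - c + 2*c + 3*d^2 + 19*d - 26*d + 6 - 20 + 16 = c*(1 - 3*d) + 3*d^2 - 7*d + 2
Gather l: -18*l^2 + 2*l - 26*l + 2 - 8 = -18*l^2 - 24*l - 6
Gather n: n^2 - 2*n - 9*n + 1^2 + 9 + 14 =n^2 - 11*n + 24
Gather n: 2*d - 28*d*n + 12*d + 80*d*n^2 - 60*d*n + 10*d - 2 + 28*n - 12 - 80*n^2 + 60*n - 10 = 24*d + n^2*(80*d - 80) + n*(88 - 88*d) - 24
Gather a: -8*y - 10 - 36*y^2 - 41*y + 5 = -36*y^2 - 49*y - 5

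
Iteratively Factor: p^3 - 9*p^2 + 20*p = (p - 5)*(p^2 - 4*p) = (p - 5)*(p - 4)*(p)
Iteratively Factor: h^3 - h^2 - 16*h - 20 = (h + 2)*(h^2 - 3*h - 10) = (h - 5)*(h + 2)*(h + 2)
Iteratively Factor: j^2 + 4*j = (j)*(j + 4)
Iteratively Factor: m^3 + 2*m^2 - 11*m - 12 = (m + 4)*(m^2 - 2*m - 3) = (m + 1)*(m + 4)*(m - 3)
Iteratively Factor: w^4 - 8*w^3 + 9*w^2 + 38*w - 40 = (w - 4)*(w^3 - 4*w^2 - 7*w + 10) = (w - 5)*(w - 4)*(w^2 + w - 2) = (w - 5)*(w - 4)*(w - 1)*(w + 2)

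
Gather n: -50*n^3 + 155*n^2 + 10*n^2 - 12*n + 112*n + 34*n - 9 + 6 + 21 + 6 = -50*n^3 + 165*n^2 + 134*n + 24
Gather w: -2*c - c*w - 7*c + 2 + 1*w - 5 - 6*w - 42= -9*c + w*(-c - 5) - 45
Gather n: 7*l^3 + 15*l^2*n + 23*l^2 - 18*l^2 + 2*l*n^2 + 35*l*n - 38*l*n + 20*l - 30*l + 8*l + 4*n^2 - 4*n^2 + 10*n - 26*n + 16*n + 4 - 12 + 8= 7*l^3 + 5*l^2 + 2*l*n^2 - 2*l + n*(15*l^2 - 3*l)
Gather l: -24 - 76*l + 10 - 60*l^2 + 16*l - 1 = -60*l^2 - 60*l - 15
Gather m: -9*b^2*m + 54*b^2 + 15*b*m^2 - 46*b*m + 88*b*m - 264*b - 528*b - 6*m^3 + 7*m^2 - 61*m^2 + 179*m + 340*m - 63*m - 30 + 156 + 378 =54*b^2 - 792*b - 6*m^3 + m^2*(15*b - 54) + m*(-9*b^2 + 42*b + 456) + 504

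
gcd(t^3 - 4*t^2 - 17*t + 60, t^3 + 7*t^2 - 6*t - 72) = t^2 + t - 12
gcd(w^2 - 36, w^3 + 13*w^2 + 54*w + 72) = w + 6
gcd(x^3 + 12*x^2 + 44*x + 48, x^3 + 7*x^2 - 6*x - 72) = x^2 + 10*x + 24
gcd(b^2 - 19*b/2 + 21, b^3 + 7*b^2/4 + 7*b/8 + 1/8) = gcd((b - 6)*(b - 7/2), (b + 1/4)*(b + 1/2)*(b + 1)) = 1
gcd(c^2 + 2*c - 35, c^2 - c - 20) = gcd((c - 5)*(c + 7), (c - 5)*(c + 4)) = c - 5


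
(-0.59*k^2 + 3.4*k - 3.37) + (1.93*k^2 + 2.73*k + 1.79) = 1.34*k^2 + 6.13*k - 1.58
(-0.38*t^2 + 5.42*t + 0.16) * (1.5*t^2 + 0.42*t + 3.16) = -0.57*t^4 + 7.9704*t^3 + 1.3156*t^2 + 17.1944*t + 0.5056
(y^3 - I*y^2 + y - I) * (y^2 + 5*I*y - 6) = y^5 + 4*I*y^4 + 10*I*y^2 - y + 6*I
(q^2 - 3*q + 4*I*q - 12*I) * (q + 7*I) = q^3 - 3*q^2 + 11*I*q^2 - 28*q - 33*I*q + 84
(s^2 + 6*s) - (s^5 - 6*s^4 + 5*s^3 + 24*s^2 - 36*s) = -s^5 + 6*s^4 - 5*s^3 - 23*s^2 + 42*s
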